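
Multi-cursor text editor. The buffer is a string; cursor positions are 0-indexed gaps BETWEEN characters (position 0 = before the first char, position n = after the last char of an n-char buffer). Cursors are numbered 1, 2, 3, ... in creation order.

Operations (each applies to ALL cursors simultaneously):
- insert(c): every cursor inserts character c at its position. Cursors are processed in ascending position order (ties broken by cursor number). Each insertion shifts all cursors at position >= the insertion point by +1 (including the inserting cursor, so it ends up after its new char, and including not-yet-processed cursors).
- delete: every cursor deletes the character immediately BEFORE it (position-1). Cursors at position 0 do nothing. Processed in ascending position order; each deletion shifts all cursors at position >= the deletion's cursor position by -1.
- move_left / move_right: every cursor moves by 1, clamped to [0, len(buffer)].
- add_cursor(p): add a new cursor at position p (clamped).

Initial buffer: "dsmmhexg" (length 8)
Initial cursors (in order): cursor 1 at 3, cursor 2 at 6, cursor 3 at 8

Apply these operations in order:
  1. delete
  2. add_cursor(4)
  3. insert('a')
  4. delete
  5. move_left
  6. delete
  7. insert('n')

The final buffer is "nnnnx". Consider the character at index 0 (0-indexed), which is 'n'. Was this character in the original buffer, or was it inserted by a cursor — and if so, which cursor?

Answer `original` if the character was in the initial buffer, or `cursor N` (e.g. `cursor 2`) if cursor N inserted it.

After op 1 (delete): buffer="dsmhx" (len 5), cursors c1@2 c2@4 c3@5, authorship .....
After op 2 (add_cursor(4)): buffer="dsmhx" (len 5), cursors c1@2 c2@4 c4@4 c3@5, authorship .....
After op 3 (insert('a')): buffer="dsamhaaxa" (len 9), cursors c1@3 c2@7 c4@7 c3@9, authorship ..1..24.3
After op 4 (delete): buffer="dsmhx" (len 5), cursors c1@2 c2@4 c4@4 c3@5, authorship .....
After op 5 (move_left): buffer="dsmhx" (len 5), cursors c1@1 c2@3 c4@3 c3@4, authorship .....
After op 6 (delete): buffer="x" (len 1), cursors c1@0 c2@0 c3@0 c4@0, authorship .
After op 7 (insert('n')): buffer="nnnnx" (len 5), cursors c1@4 c2@4 c3@4 c4@4, authorship 1234.
Authorship (.=original, N=cursor N): 1 2 3 4 .
Index 0: author = 1

Answer: cursor 1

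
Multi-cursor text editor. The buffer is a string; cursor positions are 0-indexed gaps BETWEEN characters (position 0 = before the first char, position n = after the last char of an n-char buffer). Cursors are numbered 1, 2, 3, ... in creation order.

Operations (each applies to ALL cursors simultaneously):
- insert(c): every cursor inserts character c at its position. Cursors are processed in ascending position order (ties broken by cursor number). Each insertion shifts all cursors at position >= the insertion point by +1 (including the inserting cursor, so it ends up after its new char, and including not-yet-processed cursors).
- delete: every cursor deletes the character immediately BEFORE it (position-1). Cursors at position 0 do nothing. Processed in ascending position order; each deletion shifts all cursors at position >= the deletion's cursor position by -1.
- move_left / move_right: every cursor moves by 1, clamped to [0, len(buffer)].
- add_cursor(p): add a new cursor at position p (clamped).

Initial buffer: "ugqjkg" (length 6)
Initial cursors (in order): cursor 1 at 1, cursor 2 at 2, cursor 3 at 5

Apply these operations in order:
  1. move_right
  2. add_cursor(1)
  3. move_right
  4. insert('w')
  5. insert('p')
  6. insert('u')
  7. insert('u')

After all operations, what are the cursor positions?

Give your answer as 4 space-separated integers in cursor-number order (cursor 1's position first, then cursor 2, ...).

After op 1 (move_right): buffer="ugqjkg" (len 6), cursors c1@2 c2@3 c3@6, authorship ......
After op 2 (add_cursor(1)): buffer="ugqjkg" (len 6), cursors c4@1 c1@2 c2@3 c3@6, authorship ......
After op 3 (move_right): buffer="ugqjkg" (len 6), cursors c4@2 c1@3 c2@4 c3@6, authorship ......
After op 4 (insert('w')): buffer="ugwqwjwkgw" (len 10), cursors c4@3 c1@5 c2@7 c3@10, authorship ..4.1.2..3
After op 5 (insert('p')): buffer="ugwpqwpjwpkgwp" (len 14), cursors c4@4 c1@7 c2@10 c3@14, authorship ..44.11.22..33
After op 6 (insert('u')): buffer="ugwpuqwpujwpukgwpu" (len 18), cursors c4@5 c1@9 c2@13 c3@18, authorship ..444.111.222..333
After op 7 (insert('u')): buffer="ugwpuuqwpuujwpuukgwpuu" (len 22), cursors c4@6 c1@11 c2@16 c3@22, authorship ..4444.1111.2222..3333

Answer: 11 16 22 6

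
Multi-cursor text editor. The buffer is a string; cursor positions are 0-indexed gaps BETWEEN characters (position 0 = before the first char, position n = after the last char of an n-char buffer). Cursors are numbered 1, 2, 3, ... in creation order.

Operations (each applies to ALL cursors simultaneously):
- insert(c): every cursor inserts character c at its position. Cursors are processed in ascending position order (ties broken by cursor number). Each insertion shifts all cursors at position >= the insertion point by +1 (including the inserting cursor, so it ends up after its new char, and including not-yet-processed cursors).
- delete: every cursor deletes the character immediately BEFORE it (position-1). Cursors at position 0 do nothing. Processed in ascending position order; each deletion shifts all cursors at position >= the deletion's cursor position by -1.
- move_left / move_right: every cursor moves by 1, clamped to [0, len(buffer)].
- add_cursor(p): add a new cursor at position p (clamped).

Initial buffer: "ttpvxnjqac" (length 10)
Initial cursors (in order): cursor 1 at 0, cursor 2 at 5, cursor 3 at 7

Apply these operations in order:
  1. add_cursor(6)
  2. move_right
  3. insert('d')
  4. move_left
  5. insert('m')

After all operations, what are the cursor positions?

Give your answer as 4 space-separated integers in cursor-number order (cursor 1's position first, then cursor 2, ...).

Answer: 2 9 15 12

Derivation:
After op 1 (add_cursor(6)): buffer="ttpvxnjqac" (len 10), cursors c1@0 c2@5 c4@6 c3@7, authorship ..........
After op 2 (move_right): buffer="ttpvxnjqac" (len 10), cursors c1@1 c2@6 c4@7 c3@8, authorship ..........
After op 3 (insert('d')): buffer="tdtpvxndjdqdac" (len 14), cursors c1@2 c2@8 c4@10 c3@12, authorship .1.....2.4.3..
After op 4 (move_left): buffer="tdtpvxndjdqdac" (len 14), cursors c1@1 c2@7 c4@9 c3@11, authorship .1.....2.4.3..
After op 5 (insert('m')): buffer="tmdtpvxnmdjmdqmdac" (len 18), cursors c1@2 c2@9 c4@12 c3@15, authorship .11.....22.44.33..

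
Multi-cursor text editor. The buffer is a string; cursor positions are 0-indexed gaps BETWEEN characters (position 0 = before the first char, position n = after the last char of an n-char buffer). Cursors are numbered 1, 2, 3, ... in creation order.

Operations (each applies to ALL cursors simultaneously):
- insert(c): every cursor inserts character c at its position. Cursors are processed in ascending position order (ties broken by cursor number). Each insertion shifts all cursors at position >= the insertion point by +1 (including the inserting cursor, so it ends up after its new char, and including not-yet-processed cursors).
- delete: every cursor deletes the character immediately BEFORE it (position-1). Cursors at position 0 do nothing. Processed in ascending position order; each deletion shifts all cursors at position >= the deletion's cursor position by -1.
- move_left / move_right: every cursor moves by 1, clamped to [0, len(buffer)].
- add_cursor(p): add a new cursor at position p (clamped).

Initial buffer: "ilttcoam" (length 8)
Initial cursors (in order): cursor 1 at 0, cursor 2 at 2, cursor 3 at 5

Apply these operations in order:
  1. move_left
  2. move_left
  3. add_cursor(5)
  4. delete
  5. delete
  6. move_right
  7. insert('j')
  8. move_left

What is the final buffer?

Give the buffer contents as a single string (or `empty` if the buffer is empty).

After op 1 (move_left): buffer="ilttcoam" (len 8), cursors c1@0 c2@1 c3@4, authorship ........
After op 2 (move_left): buffer="ilttcoam" (len 8), cursors c1@0 c2@0 c3@3, authorship ........
After op 3 (add_cursor(5)): buffer="ilttcoam" (len 8), cursors c1@0 c2@0 c3@3 c4@5, authorship ........
After op 4 (delete): buffer="iltoam" (len 6), cursors c1@0 c2@0 c3@2 c4@3, authorship ......
After op 5 (delete): buffer="ioam" (len 4), cursors c1@0 c2@0 c3@1 c4@1, authorship ....
After op 6 (move_right): buffer="ioam" (len 4), cursors c1@1 c2@1 c3@2 c4@2, authorship ....
After op 7 (insert('j')): buffer="ijjojjam" (len 8), cursors c1@3 c2@3 c3@6 c4@6, authorship .12.34..
After op 8 (move_left): buffer="ijjojjam" (len 8), cursors c1@2 c2@2 c3@5 c4@5, authorship .12.34..

Answer: ijjojjam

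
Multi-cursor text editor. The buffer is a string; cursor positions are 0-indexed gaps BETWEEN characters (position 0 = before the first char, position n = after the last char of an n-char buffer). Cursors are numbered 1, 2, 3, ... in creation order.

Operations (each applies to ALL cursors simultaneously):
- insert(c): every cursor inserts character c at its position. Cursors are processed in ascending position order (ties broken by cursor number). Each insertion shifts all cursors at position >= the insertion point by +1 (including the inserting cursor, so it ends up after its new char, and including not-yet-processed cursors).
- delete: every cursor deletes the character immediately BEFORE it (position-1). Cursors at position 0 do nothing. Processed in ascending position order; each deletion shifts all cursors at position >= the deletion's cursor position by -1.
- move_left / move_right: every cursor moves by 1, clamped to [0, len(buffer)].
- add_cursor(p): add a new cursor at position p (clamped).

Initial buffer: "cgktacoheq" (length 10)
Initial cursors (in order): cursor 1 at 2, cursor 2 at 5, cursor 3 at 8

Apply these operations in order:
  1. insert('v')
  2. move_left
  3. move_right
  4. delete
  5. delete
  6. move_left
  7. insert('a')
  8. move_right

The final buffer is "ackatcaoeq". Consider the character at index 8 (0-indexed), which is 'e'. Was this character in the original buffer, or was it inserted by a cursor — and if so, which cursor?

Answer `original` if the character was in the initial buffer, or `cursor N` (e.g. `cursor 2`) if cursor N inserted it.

After op 1 (insert('v')): buffer="cgvktavcohveq" (len 13), cursors c1@3 c2@7 c3@11, authorship ..1...2...3..
After op 2 (move_left): buffer="cgvktavcohveq" (len 13), cursors c1@2 c2@6 c3@10, authorship ..1...2...3..
After op 3 (move_right): buffer="cgvktavcohveq" (len 13), cursors c1@3 c2@7 c3@11, authorship ..1...2...3..
After op 4 (delete): buffer="cgktacoheq" (len 10), cursors c1@2 c2@5 c3@8, authorship ..........
After op 5 (delete): buffer="cktcoeq" (len 7), cursors c1@1 c2@3 c3@5, authorship .......
After op 6 (move_left): buffer="cktcoeq" (len 7), cursors c1@0 c2@2 c3@4, authorship .......
After op 7 (insert('a')): buffer="ackatcaoeq" (len 10), cursors c1@1 c2@4 c3@7, authorship 1..2..3...
After op 8 (move_right): buffer="ackatcaoeq" (len 10), cursors c1@2 c2@5 c3@8, authorship 1..2..3...
Authorship (.=original, N=cursor N): 1 . . 2 . . 3 . . .
Index 8: author = original

Answer: original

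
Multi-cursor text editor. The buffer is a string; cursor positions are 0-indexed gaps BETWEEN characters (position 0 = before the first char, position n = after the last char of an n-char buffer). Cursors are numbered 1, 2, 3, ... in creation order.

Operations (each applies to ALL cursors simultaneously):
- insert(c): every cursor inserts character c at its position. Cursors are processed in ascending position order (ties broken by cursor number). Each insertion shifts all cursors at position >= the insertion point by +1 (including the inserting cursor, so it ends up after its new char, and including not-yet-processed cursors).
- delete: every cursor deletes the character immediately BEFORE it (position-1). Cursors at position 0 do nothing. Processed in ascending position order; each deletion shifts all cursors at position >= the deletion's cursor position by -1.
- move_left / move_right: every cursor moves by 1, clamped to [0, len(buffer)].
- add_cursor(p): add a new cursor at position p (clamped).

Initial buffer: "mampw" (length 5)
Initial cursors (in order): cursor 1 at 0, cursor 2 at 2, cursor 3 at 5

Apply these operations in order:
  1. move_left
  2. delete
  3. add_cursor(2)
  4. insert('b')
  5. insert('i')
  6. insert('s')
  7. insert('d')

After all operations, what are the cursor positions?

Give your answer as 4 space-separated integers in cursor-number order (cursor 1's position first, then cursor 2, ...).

After op 1 (move_left): buffer="mampw" (len 5), cursors c1@0 c2@1 c3@4, authorship .....
After op 2 (delete): buffer="amw" (len 3), cursors c1@0 c2@0 c3@2, authorship ...
After op 3 (add_cursor(2)): buffer="amw" (len 3), cursors c1@0 c2@0 c3@2 c4@2, authorship ...
After op 4 (insert('b')): buffer="bbambbw" (len 7), cursors c1@2 c2@2 c3@6 c4@6, authorship 12..34.
After op 5 (insert('i')): buffer="bbiiambbiiw" (len 11), cursors c1@4 c2@4 c3@10 c4@10, authorship 1212..3434.
After op 6 (insert('s')): buffer="bbiissambbiissw" (len 15), cursors c1@6 c2@6 c3@14 c4@14, authorship 121212..343434.
After op 7 (insert('d')): buffer="bbiissddambbiissddw" (len 19), cursors c1@8 c2@8 c3@18 c4@18, authorship 12121212..34343434.

Answer: 8 8 18 18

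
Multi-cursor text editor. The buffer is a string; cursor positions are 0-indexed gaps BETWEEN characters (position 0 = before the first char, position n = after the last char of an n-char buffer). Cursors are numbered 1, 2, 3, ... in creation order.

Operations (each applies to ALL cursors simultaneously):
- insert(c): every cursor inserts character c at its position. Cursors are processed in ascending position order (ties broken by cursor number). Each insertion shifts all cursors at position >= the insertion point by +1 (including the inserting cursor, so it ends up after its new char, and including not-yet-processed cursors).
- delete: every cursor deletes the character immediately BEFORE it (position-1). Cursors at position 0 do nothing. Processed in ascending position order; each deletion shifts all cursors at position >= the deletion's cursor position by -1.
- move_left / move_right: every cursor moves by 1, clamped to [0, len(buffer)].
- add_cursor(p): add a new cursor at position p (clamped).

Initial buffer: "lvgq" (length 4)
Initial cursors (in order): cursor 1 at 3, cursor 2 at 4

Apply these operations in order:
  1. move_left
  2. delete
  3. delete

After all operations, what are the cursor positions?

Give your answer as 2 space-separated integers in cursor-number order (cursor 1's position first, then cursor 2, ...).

Answer: 0 0

Derivation:
After op 1 (move_left): buffer="lvgq" (len 4), cursors c1@2 c2@3, authorship ....
After op 2 (delete): buffer="lq" (len 2), cursors c1@1 c2@1, authorship ..
After op 3 (delete): buffer="q" (len 1), cursors c1@0 c2@0, authorship .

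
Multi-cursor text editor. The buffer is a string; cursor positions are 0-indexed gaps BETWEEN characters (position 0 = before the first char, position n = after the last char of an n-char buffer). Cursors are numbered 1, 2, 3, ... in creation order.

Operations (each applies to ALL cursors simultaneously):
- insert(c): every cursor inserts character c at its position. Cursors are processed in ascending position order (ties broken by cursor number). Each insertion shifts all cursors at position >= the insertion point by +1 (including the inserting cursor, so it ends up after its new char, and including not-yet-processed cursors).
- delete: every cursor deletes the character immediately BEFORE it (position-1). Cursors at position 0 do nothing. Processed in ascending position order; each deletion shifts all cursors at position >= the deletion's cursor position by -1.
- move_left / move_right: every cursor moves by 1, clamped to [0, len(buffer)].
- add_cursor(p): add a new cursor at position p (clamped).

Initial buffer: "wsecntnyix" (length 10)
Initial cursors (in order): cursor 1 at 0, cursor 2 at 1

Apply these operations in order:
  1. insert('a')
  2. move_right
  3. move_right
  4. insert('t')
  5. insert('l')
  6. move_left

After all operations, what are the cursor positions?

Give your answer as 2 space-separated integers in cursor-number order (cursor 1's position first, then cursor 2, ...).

After op 1 (insert('a')): buffer="awasecntnyix" (len 12), cursors c1@1 c2@3, authorship 1.2.........
After op 2 (move_right): buffer="awasecntnyix" (len 12), cursors c1@2 c2@4, authorship 1.2.........
After op 3 (move_right): buffer="awasecntnyix" (len 12), cursors c1@3 c2@5, authorship 1.2.........
After op 4 (insert('t')): buffer="awatsetcntnyix" (len 14), cursors c1@4 c2@7, authorship 1.21..2.......
After op 5 (insert('l')): buffer="awatlsetlcntnyix" (len 16), cursors c1@5 c2@9, authorship 1.211..22.......
After op 6 (move_left): buffer="awatlsetlcntnyix" (len 16), cursors c1@4 c2@8, authorship 1.211..22.......

Answer: 4 8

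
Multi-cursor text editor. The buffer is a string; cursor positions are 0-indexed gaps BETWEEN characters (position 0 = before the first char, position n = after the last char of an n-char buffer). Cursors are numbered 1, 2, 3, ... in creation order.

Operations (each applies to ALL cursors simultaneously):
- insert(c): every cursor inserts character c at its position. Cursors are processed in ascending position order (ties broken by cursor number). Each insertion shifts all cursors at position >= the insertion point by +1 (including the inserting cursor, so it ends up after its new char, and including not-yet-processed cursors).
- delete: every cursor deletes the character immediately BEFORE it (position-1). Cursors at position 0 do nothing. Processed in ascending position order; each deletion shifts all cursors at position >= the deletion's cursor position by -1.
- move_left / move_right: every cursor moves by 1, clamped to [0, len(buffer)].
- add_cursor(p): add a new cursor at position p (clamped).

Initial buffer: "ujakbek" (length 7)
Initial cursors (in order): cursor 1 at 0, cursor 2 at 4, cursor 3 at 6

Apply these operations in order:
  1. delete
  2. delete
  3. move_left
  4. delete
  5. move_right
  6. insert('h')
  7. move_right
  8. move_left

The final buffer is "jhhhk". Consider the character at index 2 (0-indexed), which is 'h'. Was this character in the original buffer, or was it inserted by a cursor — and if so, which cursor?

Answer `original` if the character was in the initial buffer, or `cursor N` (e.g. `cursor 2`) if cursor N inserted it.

After op 1 (delete): buffer="ujabk" (len 5), cursors c1@0 c2@3 c3@4, authorship .....
After op 2 (delete): buffer="ujk" (len 3), cursors c1@0 c2@2 c3@2, authorship ...
After op 3 (move_left): buffer="ujk" (len 3), cursors c1@0 c2@1 c3@1, authorship ...
After op 4 (delete): buffer="jk" (len 2), cursors c1@0 c2@0 c3@0, authorship ..
After op 5 (move_right): buffer="jk" (len 2), cursors c1@1 c2@1 c3@1, authorship ..
After op 6 (insert('h')): buffer="jhhhk" (len 5), cursors c1@4 c2@4 c3@4, authorship .123.
After op 7 (move_right): buffer="jhhhk" (len 5), cursors c1@5 c2@5 c3@5, authorship .123.
After op 8 (move_left): buffer="jhhhk" (len 5), cursors c1@4 c2@4 c3@4, authorship .123.
Authorship (.=original, N=cursor N): . 1 2 3 .
Index 2: author = 2

Answer: cursor 2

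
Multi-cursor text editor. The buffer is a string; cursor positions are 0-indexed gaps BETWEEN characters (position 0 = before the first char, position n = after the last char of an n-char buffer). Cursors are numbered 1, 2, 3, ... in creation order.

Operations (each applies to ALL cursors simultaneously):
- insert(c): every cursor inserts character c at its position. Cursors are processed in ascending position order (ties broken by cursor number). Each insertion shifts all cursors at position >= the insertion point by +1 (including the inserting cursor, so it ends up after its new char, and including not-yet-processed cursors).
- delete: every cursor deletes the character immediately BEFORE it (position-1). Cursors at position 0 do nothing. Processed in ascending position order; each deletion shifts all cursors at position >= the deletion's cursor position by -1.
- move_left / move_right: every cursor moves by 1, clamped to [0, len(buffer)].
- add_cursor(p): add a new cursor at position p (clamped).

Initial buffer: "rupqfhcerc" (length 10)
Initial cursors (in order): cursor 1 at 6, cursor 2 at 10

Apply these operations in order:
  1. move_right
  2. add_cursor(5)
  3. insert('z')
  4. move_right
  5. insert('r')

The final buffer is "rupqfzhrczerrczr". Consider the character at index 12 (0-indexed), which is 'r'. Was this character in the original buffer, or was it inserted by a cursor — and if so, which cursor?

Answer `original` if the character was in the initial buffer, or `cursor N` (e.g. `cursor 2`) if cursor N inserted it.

After op 1 (move_right): buffer="rupqfhcerc" (len 10), cursors c1@7 c2@10, authorship ..........
After op 2 (add_cursor(5)): buffer="rupqfhcerc" (len 10), cursors c3@5 c1@7 c2@10, authorship ..........
After op 3 (insert('z')): buffer="rupqfzhczercz" (len 13), cursors c3@6 c1@9 c2@13, authorship .....3..1...2
After op 4 (move_right): buffer="rupqfzhczercz" (len 13), cursors c3@7 c1@10 c2@13, authorship .....3..1...2
After op 5 (insert('r')): buffer="rupqfzhrczerrczr" (len 16), cursors c3@8 c1@12 c2@16, authorship .....3.3.1.1..22
Authorship (.=original, N=cursor N): . . . . . 3 . 3 . 1 . 1 . . 2 2
Index 12: author = original

Answer: original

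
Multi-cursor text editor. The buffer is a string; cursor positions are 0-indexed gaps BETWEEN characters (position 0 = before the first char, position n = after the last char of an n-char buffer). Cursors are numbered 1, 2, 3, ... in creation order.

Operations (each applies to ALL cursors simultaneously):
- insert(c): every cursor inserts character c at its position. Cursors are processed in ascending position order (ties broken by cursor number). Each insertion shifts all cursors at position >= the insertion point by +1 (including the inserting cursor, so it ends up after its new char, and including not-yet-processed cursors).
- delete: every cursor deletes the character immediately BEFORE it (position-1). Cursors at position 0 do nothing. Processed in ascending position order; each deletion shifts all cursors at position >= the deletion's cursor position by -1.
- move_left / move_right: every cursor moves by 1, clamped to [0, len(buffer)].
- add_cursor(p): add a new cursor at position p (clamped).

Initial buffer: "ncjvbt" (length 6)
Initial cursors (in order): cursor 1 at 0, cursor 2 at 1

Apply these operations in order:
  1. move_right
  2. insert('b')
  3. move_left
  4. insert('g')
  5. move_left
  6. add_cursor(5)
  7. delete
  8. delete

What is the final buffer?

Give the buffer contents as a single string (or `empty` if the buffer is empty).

Answer: bjvbt

Derivation:
After op 1 (move_right): buffer="ncjvbt" (len 6), cursors c1@1 c2@2, authorship ......
After op 2 (insert('b')): buffer="nbcbjvbt" (len 8), cursors c1@2 c2@4, authorship .1.2....
After op 3 (move_left): buffer="nbcbjvbt" (len 8), cursors c1@1 c2@3, authorship .1.2....
After op 4 (insert('g')): buffer="ngbcgbjvbt" (len 10), cursors c1@2 c2@5, authorship .11.22....
After op 5 (move_left): buffer="ngbcgbjvbt" (len 10), cursors c1@1 c2@4, authorship .11.22....
After op 6 (add_cursor(5)): buffer="ngbcgbjvbt" (len 10), cursors c1@1 c2@4 c3@5, authorship .11.22....
After op 7 (delete): buffer="gbbjvbt" (len 7), cursors c1@0 c2@2 c3@2, authorship 112....
After op 8 (delete): buffer="bjvbt" (len 5), cursors c1@0 c2@0 c3@0, authorship 2....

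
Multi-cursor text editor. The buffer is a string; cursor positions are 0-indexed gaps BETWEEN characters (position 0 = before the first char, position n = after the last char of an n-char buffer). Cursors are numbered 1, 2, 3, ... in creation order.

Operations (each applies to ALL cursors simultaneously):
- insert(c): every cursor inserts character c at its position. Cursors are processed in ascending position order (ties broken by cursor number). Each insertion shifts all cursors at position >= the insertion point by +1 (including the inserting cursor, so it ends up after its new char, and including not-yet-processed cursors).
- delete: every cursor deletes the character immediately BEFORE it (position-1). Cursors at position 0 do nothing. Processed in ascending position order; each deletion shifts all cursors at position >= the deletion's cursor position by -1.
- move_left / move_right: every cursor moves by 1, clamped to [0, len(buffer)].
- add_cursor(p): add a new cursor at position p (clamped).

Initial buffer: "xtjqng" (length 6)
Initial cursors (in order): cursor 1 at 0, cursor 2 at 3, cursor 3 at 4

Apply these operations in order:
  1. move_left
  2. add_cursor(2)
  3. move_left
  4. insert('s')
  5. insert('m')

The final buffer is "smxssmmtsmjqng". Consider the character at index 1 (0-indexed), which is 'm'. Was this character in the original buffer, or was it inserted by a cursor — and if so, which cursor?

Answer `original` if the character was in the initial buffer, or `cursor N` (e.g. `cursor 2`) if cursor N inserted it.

Answer: cursor 1

Derivation:
After op 1 (move_left): buffer="xtjqng" (len 6), cursors c1@0 c2@2 c3@3, authorship ......
After op 2 (add_cursor(2)): buffer="xtjqng" (len 6), cursors c1@0 c2@2 c4@2 c3@3, authorship ......
After op 3 (move_left): buffer="xtjqng" (len 6), cursors c1@0 c2@1 c4@1 c3@2, authorship ......
After op 4 (insert('s')): buffer="sxsstsjqng" (len 10), cursors c1@1 c2@4 c4@4 c3@6, authorship 1.24.3....
After op 5 (insert('m')): buffer="smxssmmtsmjqng" (len 14), cursors c1@2 c2@7 c4@7 c3@10, authorship 11.2424.33....
Authorship (.=original, N=cursor N): 1 1 . 2 4 2 4 . 3 3 . . . .
Index 1: author = 1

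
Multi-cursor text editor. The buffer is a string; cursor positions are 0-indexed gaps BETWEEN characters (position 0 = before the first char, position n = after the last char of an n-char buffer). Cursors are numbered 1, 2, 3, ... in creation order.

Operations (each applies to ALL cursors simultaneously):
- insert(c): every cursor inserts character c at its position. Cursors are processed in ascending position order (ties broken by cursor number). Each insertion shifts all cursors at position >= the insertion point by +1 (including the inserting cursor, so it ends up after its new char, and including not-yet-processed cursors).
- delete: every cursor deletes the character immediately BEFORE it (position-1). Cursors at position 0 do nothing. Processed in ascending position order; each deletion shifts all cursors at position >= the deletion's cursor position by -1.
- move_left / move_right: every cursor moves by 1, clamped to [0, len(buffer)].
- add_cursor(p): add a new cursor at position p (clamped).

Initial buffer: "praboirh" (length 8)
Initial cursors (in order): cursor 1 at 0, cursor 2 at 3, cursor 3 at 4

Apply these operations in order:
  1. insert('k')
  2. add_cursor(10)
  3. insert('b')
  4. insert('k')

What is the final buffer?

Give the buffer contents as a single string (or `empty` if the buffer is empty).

Answer: kbkprakbkbkbkoirbkh

Derivation:
After op 1 (insert('k')): buffer="kprakbkoirh" (len 11), cursors c1@1 c2@5 c3@7, authorship 1...2.3....
After op 2 (add_cursor(10)): buffer="kprakbkoirh" (len 11), cursors c1@1 c2@5 c3@7 c4@10, authorship 1...2.3....
After op 3 (insert('b')): buffer="kbprakbbkboirbh" (len 15), cursors c1@2 c2@7 c3@10 c4@14, authorship 11...22.33...4.
After op 4 (insert('k')): buffer="kbkprakbkbkbkoirbkh" (len 19), cursors c1@3 c2@9 c3@13 c4@18, authorship 111...222.333...44.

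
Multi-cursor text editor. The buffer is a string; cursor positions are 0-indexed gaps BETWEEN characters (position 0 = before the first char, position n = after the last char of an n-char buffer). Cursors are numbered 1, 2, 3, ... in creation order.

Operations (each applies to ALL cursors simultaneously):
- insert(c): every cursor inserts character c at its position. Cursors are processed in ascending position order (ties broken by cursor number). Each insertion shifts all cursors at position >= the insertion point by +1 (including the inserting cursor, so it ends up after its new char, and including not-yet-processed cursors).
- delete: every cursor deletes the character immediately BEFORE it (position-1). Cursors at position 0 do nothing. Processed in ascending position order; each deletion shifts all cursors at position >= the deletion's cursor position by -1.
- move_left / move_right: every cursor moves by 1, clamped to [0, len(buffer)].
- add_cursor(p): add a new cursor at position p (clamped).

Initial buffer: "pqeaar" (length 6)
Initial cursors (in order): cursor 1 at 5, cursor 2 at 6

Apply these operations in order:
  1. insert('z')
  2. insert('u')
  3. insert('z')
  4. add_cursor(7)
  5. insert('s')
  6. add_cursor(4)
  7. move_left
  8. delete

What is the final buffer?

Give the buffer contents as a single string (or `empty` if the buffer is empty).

Answer: pqaazssrzus

Derivation:
After op 1 (insert('z')): buffer="pqeaazrz" (len 8), cursors c1@6 c2@8, authorship .....1.2
After op 2 (insert('u')): buffer="pqeaazurzu" (len 10), cursors c1@7 c2@10, authorship .....11.22
After op 3 (insert('z')): buffer="pqeaazuzrzuz" (len 12), cursors c1@8 c2@12, authorship .....111.222
After op 4 (add_cursor(7)): buffer="pqeaazuzrzuz" (len 12), cursors c3@7 c1@8 c2@12, authorship .....111.222
After op 5 (insert('s')): buffer="pqeaazuszsrzuzs" (len 15), cursors c3@8 c1@10 c2@15, authorship .....11311.2222
After op 6 (add_cursor(4)): buffer="pqeaazuszsrzuzs" (len 15), cursors c4@4 c3@8 c1@10 c2@15, authorship .....11311.2222
After op 7 (move_left): buffer="pqeaazuszsrzuzs" (len 15), cursors c4@3 c3@7 c1@9 c2@14, authorship .....11311.2222
After op 8 (delete): buffer="pqaazssrzus" (len 11), cursors c4@2 c3@5 c1@6 c2@10, authorship ....131.222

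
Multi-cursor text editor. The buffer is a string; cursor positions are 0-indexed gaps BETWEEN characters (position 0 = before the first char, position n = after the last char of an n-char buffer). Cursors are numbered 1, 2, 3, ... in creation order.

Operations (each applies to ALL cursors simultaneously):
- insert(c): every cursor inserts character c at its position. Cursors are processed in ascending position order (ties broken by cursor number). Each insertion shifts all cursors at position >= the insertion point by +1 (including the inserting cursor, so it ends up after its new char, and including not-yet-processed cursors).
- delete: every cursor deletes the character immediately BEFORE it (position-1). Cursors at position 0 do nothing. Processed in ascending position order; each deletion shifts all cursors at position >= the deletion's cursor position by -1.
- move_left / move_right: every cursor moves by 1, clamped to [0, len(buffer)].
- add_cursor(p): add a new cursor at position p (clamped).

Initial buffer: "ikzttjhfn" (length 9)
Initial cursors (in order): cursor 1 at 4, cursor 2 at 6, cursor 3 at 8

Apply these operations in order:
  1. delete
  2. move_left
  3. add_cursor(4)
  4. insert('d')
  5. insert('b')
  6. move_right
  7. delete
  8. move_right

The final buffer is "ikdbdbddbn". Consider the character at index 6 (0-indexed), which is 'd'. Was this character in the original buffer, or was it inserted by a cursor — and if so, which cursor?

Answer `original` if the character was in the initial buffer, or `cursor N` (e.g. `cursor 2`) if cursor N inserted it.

Answer: cursor 3

Derivation:
After op 1 (delete): buffer="ikzthn" (len 6), cursors c1@3 c2@4 c3@5, authorship ......
After op 2 (move_left): buffer="ikzthn" (len 6), cursors c1@2 c2@3 c3@4, authorship ......
After op 3 (add_cursor(4)): buffer="ikzthn" (len 6), cursors c1@2 c2@3 c3@4 c4@4, authorship ......
After op 4 (insert('d')): buffer="ikdzdtddhn" (len 10), cursors c1@3 c2@5 c3@8 c4@8, authorship ..1.2.34..
After op 5 (insert('b')): buffer="ikdbzdbtddbbhn" (len 14), cursors c1@4 c2@7 c3@12 c4@12, authorship ..11.22.3434..
After op 6 (move_right): buffer="ikdbzdbtddbbhn" (len 14), cursors c1@5 c2@8 c3@13 c4@13, authorship ..11.22.3434..
After op 7 (delete): buffer="ikdbdbddbn" (len 10), cursors c1@4 c2@6 c3@9 c4@9, authorship ..1122343.
After op 8 (move_right): buffer="ikdbdbddbn" (len 10), cursors c1@5 c2@7 c3@10 c4@10, authorship ..1122343.
Authorship (.=original, N=cursor N): . . 1 1 2 2 3 4 3 .
Index 6: author = 3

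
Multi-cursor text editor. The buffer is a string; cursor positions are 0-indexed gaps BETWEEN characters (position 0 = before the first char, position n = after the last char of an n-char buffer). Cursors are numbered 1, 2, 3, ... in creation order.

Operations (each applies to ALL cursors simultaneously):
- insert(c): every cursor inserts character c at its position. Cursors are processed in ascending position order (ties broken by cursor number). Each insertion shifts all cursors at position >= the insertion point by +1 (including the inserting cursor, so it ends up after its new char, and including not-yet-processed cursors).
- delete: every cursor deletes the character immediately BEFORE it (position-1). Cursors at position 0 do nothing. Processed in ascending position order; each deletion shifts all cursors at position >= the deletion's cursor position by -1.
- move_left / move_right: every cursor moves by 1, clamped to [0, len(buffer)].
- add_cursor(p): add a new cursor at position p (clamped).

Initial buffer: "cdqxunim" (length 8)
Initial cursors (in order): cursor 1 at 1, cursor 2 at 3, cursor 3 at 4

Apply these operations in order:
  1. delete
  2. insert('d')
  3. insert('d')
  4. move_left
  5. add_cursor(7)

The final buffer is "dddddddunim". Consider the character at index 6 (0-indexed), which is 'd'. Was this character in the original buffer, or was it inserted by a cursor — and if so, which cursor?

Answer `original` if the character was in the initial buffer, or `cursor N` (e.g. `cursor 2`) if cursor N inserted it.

After op 1 (delete): buffer="dunim" (len 5), cursors c1@0 c2@1 c3@1, authorship .....
After op 2 (insert('d')): buffer="ddddunim" (len 8), cursors c1@1 c2@4 c3@4, authorship 1.23....
After op 3 (insert('d')): buffer="dddddddunim" (len 11), cursors c1@2 c2@7 c3@7, authorship 11.2323....
After op 4 (move_left): buffer="dddddddunim" (len 11), cursors c1@1 c2@6 c3@6, authorship 11.2323....
After op 5 (add_cursor(7)): buffer="dddddddunim" (len 11), cursors c1@1 c2@6 c3@6 c4@7, authorship 11.2323....
Authorship (.=original, N=cursor N): 1 1 . 2 3 2 3 . . . .
Index 6: author = 3

Answer: cursor 3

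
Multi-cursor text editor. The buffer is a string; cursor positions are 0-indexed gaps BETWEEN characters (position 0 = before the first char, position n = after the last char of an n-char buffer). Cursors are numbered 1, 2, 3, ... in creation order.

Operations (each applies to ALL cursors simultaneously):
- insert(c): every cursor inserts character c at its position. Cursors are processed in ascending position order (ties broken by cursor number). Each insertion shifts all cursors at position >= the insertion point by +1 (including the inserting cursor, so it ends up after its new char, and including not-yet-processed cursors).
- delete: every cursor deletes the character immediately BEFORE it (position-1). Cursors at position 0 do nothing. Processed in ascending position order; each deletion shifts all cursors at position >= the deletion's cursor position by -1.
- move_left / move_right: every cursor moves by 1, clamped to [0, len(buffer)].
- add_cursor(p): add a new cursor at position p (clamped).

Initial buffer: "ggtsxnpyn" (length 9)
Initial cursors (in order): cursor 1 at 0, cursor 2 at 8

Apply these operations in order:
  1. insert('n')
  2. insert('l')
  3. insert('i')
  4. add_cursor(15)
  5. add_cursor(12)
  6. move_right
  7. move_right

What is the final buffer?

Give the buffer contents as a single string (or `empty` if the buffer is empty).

Answer: nliggtsxnpynlin

Derivation:
After op 1 (insert('n')): buffer="nggtsxnpynn" (len 11), cursors c1@1 c2@10, authorship 1........2.
After op 2 (insert('l')): buffer="nlggtsxnpynln" (len 13), cursors c1@2 c2@12, authorship 11........22.
After op 3 (insert('i')): buffer="nliggtsxnpynlin" (len 15), cursors c1@3 c2@14, authorship 111........222.
After op 4 (add_cursor(15)): buffer="nliggtsxnpynlin" (len 15), cursors c1@3 c2@14 c3@15, authorship 111........222.
After op 5 (add_cursor(12)): buffer="nliggtsxnpynlin" (len 15), cursors c1@3 c4@12 c2@14 c3@15, authorship 111........222.
After op 6 (move_right): buffer="nliggtsxnpynlin" (len 15), cursors c1@4 c4@13 c2@15 c3@15, authorship 111........222.
After op 7 (move_right): buffer="nliggtsxnpynlin" (len 15), cursors c1@5 c4@14 c2@15 c3@15, authorship 111........222.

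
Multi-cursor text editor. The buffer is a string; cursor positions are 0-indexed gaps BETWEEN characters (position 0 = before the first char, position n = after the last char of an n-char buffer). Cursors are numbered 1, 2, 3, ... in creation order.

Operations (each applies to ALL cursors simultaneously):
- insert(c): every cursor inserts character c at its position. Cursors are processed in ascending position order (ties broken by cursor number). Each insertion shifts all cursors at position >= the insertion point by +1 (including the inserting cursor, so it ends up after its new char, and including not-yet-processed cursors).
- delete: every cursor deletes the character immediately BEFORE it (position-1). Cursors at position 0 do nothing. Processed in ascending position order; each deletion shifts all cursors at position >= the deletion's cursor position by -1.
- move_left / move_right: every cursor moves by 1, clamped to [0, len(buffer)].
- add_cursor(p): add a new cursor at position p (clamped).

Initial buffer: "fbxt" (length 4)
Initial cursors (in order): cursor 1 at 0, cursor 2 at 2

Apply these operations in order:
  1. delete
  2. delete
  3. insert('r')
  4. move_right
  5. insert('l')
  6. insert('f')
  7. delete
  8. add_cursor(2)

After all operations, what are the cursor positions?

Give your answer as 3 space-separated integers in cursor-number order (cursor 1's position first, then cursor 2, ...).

Answer: 5 5 2

Derivation:
After op 1 (delete): buffer="fxt" (len 3), cursors c1@0 c2@1, authorship ...
After op 2 (delete): buffer="xt" (len 2), cursors c1@0 c2@0, authorship ..
After op 3 (insert('r')): buffer="rrxt" (len 4), cursors c1@2 c2@2, authorship 12..
After op 4 (move_right): buffer="rrxt" (len 4), cursors c1@3 c2@3, authorship 12..
After op 5 (insert('l')): buffer="rrxllt" (len 6), cursors c1@5 c2@5, authorship 12.12.
After op 6 (insert('f')): buffer="rrxllfft" (len 8), cursors c1@7 c2@7, authorship 12.1212.
After op 7 (delete): buffer="rrxllt" (len 6), cursors c1@5 c2@5, authorship 12.12.
After op 8 (add_cursor(2)): buffer="rrxllt" (len 6), cursors c3@2 c1@5 c2@5, authorship 12.12.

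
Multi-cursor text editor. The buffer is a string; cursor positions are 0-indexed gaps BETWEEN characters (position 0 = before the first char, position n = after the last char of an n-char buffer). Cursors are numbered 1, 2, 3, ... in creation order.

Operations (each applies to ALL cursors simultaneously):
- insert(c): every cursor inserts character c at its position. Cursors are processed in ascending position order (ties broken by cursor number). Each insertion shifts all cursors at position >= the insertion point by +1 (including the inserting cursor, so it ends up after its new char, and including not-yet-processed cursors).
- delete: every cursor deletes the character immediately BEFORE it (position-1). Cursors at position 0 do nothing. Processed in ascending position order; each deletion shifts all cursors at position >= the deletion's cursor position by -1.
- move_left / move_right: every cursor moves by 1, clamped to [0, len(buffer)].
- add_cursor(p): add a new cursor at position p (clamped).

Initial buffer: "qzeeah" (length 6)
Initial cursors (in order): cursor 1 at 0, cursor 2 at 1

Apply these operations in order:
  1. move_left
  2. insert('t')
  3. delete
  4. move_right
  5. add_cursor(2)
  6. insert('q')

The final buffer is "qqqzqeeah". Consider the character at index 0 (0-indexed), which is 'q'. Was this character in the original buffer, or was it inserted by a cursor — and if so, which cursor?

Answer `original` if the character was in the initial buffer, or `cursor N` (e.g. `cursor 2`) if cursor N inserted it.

Answer: original

Derivation:
After op 1 (move_left): buffer="qzeeah" (len 6), cursors c1@0 c2@0, authorship ......
After op 2 (insert('t')): buffer="ttqzeeah" (len 8), cursors c1@2 c2@2, authorship 12......
After op 3 (delete): buffer="qzeeah" (len 6), cursors c1@0 c2@0, authorship ......
After op 4 (move_right): buffer="qzeeah" (len 6), cursors c1@1 c2@1, authorship ......
After op 5 (add_cursor(2)): buffer="qzeeah" (len 6), cursors c1@1 c2@1 c3@2, authorship ......
After op 6 (insert('q')): buffer="qqqzqeeah" (len 9), cursors c1@3 c2@3 c3@5, authorship .12.3....
Authorship (.=original, N=cursor N): . 1 2 . 3 . . . .
Index 0: author = original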